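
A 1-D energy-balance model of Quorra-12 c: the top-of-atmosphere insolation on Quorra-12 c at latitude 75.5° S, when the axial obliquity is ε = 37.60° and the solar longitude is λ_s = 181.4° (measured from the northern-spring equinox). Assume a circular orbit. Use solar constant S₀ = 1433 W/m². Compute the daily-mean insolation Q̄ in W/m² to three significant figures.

Solar declination: sin δ = sin ε · sin λ_s = sin 37.60° × sin 181.4° = -0.01491, so δ = -0.854°.
cos H₀ = −tan(-75.5°) tan(-0.854°) = -0.0576, H₀ = 1.6285 rad.
Bracket: H₀ sin φ sin δ + cos φ cos δ sin H₀ = 1.6285×-0.96815×-0.01491 + 0.25038×0.99989×0.99834 = 0.023508 + 0.249937 = 0.273445.
Q̄ = (S₀/π) × [bracket] = (1433/π) × 0.273445 = 124.7 W/m².

Q̄ ≈ 125 W/m²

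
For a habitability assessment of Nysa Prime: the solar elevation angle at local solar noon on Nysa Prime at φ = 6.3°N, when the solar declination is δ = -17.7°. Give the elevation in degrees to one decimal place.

At local noon the hour angle is zero, so the zenith angle equals |φ − δ| = |+6.3° − (-17.700°)| = 24.000°.
Elevation = 90° − 24.000° = 66.0°.

66.0°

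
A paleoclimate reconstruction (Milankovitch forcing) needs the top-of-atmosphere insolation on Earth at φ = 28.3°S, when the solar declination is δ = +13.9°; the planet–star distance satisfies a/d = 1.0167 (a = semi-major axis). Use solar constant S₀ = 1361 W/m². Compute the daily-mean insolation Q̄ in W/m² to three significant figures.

cos H₀ = −tan(-28.3°) tan(+13.900°) = 0.1333, H₀ = 1.4371 rad.
Bracket: H₀ sin φ sin δ + cos φ cos δ sin H₀ = 1.4371×-0.47409×0.24023 + 0.88048×0.97072×0.99108 = -0.163672 + 0.847076 = 0.683404.
Inverse-square distance factor (a/d)² = 1.0167² = 1.033679.
Q̄ = (S₀/π) × 1.033679 × [bracket] = (1361/π) × 1.033679 × 0.683404 = 306.0 W/m².

Q̄ ≈ 306 W/m²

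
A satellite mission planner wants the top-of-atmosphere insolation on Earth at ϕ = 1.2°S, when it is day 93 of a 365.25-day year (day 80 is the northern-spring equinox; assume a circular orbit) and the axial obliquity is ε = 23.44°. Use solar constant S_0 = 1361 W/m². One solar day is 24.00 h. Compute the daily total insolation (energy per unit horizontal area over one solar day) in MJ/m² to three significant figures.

Solar longitude: L_s = 360° × (93 − 80)/365.25 = 12.813°.
sin δ = sin 23.44° × sin 12.813° = 0.08822, so δ = +5.061°.
cos h₀ = −tan(-1.2°) tan(+5.061°) = 0.0019, h₀ = 1.5689 rad.
Bracket: h₀ sin ϕ sin δ + cos ϕ cos δ sin h₀ = 1.5689×-0.02094×0.08822 + 0.99978×0.99610×1.00000 = -0.002898 + 0.995881 = 0.992983.
Q̄ = (S_0/π) × [bracket] = (1361/π) × 0.992983 = 430.18 W/m².
Daily total = Q̄ × 24.00 h × 3600 s/h = 430.18 × 24.00 × 3600 / 10⁶ = 37.17 MJ/m².

37.2 MJ/m²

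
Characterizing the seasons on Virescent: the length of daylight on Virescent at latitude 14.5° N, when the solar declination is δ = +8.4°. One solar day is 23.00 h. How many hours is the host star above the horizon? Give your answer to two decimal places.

cos H₀ = −tan φ · tan δ = −tan(+14.5°) × tan(+8.400°) = -0.0382, so H₀ = 1.6090 rad = 92.19°.
Daylight = 2H₀/(2π) × 23.00 h = (1.6090/π) × 23.00 = 11.78 h.

11.78 h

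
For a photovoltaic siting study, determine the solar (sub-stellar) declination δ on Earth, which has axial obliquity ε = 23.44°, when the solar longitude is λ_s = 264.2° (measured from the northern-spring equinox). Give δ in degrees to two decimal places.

sin δ = sin ε · sin λ_s = sin 23.44° × sin 264.2° = -0.395752.
δ = arcsin(-0.395752) = -23.31°.

δ = -23.31°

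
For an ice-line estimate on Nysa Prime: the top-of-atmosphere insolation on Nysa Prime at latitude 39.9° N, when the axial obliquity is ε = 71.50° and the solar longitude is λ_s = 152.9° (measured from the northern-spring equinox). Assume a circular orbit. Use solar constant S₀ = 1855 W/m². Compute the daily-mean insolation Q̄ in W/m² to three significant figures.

Solar declination: sin δ = sin ε · sin λ_s = sin 71.50° × sin 152.9° = 0.43200, so δ = +25.595°.
cos H₀ = −tan(+39.9°) tan(+25.595°) = -0.4005, H₀ = 1.9829 rad.
Bracket: H₀ sin φ sin δ + cos φ cos δ sin H₀ = 1.9829×0.64145×0.43200 + 0.76717×0.90187×0.91629 = 0.549474 + 0.633970 = 1.183444.
Q̄ = (S₀/π) × [bracket] = (1855/π) × 1.183444 = 698.8 W/m².

Q̄ ≈ 699 W/m²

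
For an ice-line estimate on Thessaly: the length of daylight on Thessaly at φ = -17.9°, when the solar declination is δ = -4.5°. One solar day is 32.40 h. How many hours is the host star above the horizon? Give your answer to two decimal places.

cos H₀ = −tan φ · tan δ = −tan(-17.9°) × tan(-4.500°) = -0.0254, so H₀ = 1.5962 rad = 91.46°.
Daylight = 2H₀/(2π) × 32.40 h = (1.5962/π) × 32.40 = 16.46 h.

16.46 h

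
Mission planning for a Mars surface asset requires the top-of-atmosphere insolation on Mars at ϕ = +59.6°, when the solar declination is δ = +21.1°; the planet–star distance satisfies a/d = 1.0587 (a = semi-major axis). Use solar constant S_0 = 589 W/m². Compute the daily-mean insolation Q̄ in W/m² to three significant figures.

cos h₀ = −tan(+59.6°) tan(+21.100°) = -0.6577, h₀ = 2.2886 rad.
Bracket: h₀ sin ϕ sin δ + cos ϕ cos δ sin h₀ = 2.2886×0.86251×0.36000 + 0.50603×0.93295×0.75328 = 0.710619 + 0.355624 = 1.066243.
Inverse-square distance factor (a/d)² = 1.0587² = 1.120846.
Q̄ = (S_0/π) × 1.120846 × [bracket] = (589/π) × 1.120846 × 1.066243 = 224.1 W/m².

Q̄ ≈ 224 W/m²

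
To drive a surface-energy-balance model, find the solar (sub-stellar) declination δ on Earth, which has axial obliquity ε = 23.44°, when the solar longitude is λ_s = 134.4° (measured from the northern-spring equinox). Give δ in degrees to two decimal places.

δ = +16.51°

sin δ = sin ε · sin λ_s = sin 23.44° × sin 134.4° = 0.284209.
δ = arcsin(0.284209) = +16.51°.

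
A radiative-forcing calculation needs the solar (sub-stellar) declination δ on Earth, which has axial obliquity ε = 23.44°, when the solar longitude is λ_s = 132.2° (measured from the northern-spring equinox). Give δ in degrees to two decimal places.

sin δ = sin ε · sin λ_s = sin 23.44° × sin 132.2° = 0.294684.
δ = arcsin(0.294684) = +17.14°.

δ = +17.14°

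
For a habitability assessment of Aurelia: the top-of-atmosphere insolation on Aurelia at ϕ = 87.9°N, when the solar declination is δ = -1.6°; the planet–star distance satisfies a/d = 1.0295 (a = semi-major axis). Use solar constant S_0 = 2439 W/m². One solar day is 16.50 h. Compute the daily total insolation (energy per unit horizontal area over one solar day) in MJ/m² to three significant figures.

cos h₀ = −tan(+87.9°) tan(-1.600°) = 0.7618, h₀ = 0.7048 rad.
Bracket: h₀ sin ϕ sin δ + cos ϕ cos δ sin h₀ = 0.7048×0.99933×-0.02792 + 0.03664×0.99961×0.64786 = -0.019665 + 0.023728 = 0.004063.
Inverse-square distance factor (a/d)² = 1.0295² = 1.059870.
Q̄ = (S_0/π) × 1.059870 × [bracket] = (2439/π) × 1.059870 × 0.004063 = 3.3432 W/m².
Daily total = Q̄ × 16.50 h × 3600 s/h = 3.3432 × 16.50 × 3600 / 10⁶ = 0.1986 MJ/m².

0.199 MJ/m²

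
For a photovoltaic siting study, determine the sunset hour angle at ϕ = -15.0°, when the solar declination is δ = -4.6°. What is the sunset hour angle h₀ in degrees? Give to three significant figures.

h₀ = 91.2°

cos h₀ = −tan ϕ · tan δ = −tan(-15.0°) × tan(-4.600°) = -0.0216, so h₀ = 1.5924 rad = 91.24°.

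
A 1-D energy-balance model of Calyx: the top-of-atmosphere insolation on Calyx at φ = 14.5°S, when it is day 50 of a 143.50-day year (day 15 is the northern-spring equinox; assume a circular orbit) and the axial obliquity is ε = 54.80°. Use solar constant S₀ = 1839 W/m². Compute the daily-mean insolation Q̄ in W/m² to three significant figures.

Solar longitude: λ_s = 360° × (50 − 15)/143.50 = 87.805°.
sin δ = sin 54.80° × sin 87.805° = 0.81655, so δ = +54.740°.
cos H₀ = −tan(-14.5°) tan(+54.740°) = 0.3658, H₀ = 1.1963 rad.
Bracket: H₀ sin φ sin δ + cos φ cos δ sin H₀ = 1.1963×-0.25038×0.81655 + 0.96815×0.57728×0.93069 = -0.244581 + 0.520157 = 0.275576.
Q̄ = (S₀/π) × [bracket] = (1839/π) × 0.275576 = 161.3 W/m².

Q̄ ≈ 161 W/m²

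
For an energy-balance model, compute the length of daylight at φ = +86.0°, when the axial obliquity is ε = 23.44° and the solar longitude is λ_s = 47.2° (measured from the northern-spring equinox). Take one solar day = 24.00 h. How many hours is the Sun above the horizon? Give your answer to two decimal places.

24.00 h

Solar declination: sin δ = sin ε · sin λ_s = sin 23.44° × sin 47.2° = 0.29187, so δ = +16.970°.
Sunrise equation: cos H₀ = −tan φ · tan δ = -4.3639 ≤ −1, so the Sun never sets (polar day) and H₀ = π.
Daylight = 2H₀/(2π) × 24.00 h = (3.1416/π) × 24.00 = 24.00 h.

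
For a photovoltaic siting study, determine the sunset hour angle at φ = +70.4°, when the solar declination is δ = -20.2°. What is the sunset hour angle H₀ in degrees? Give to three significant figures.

H₀ = 0.00°

cos H₀ = −tan φ · tan δ = 1.0333 ≥ 1, so the Sun never rises (polar night) and H₀ = 0.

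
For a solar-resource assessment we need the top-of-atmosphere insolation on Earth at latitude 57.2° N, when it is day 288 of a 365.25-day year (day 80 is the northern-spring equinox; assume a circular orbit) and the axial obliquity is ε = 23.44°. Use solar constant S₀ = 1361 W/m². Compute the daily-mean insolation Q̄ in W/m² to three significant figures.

Q̄ ≈ 143 W/m²

Solar longitude: λ_s = 360° × (288 − 80)/365.25 = 205.010°.
sin δ = sin 23.44° × sin 205.010° = -0.16818, so δ = -9.682°.
cos H₀ = −tan(+57.2°) tan(-9.682°) = 0.2647, H₀ = 1.3029 rad.
Bracket: H₀ sin φ sin δ + cos φ cos δ sin H₀ = 1.3029×0.84057×-0.16818 + 0.54171×0.98576×0.96432 = -0.184187 + 0.514943 = 0.330756.
Q̄ = (S₀/π) × [bracket] = (1361/π) × 0.330756 = 143.3 W/m².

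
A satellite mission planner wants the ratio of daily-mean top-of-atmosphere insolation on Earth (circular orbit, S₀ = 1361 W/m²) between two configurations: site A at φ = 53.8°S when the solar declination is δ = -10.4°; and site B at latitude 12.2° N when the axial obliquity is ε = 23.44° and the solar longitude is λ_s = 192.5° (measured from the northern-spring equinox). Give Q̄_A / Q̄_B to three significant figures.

— Configuration A (φ=-53.8°):
cos H₀ = −tan(-53.8°) tan(-10.400°) = -0.2508, H₀ = 1.8243 rad.
Bracket: H₀ sin φ sin δ + cos φ cos δ sin H₀ = 1.8243×-0.80696×-0.18052 + 0.59061×0.98357×0.96805 = 0.265750 + 0.562346 = 0.828096.
Q̄ = (S₀/π) × [bracket] = (1361/π) × 0.828096 = 358.75 W/m².
— Configuration B (φ=+12.2°):
Solar declination: sin δ = sin ε · sin λ_s = sin 23.44° × sin 192.5° = -0.08610, so δ = -4.939°.
cos H₀ = −tan(+12.2°) tan(-4.939°) = 0.0187, H₀ = 1.5521 rad.
Bracket: H₀ sin φ sin δ + cos φ cos δ sin H₀ = 1.5521×0.21132×-0.08610 + 0.97742×0.99629×0.99983 = -0.028240 + 0.973628 = 0.945388.
Q̄ = (S₀/π) × [bracket] = (1361/π) × 0.945388 = 409.56 W/m².
Ratio Q̄_A / Q̄_B = 358.75 / 409.56 = 0.8759.

Q̄_A / Q̄_B ≈ 0.876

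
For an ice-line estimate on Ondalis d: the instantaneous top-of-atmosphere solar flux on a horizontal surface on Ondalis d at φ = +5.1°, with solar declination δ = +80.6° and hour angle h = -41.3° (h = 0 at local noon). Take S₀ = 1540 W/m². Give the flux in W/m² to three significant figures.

cos θ_z = sin φ sin δ + cos φ cos δ cos h = 0.087701 + 0.122215 = 0.209916.
Flux = S₀ · cos θ_z = 1540 × 0.209916 = 323.3 W/m².

323 W/m²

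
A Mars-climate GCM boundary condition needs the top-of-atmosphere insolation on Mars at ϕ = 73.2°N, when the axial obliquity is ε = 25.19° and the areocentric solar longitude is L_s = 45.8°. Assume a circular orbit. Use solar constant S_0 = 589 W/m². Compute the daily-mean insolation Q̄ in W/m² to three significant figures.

sin δ = sin 25.19° × sin 45.8° = 0.30513, so δ = +17.766°.
cos h₀ = −tan(+73.2°) tan(+17.766°) = -1.0613 ≤ −1 ⇒ polar day, h₀ = π.
Bracket: h₀ sin ϕ sin δ + cos ϕ cos δ sin h₀ = 3.1416×0.95732×0.30513 + 0.28903×0.95231×0.00000 = 0.917684 + 0.000000 = 0.917684.
Q̄ = (S_0/π) × [bracket] = (589/π) × 0.917684 = 172.1 W/m².

Q̄ ≈ 172 W/m²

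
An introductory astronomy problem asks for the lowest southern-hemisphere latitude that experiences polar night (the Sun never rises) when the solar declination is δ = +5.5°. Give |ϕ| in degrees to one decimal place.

|ϕ| = 84.5°

Polar night requires cos h₀ = −tan ϕ tan δ ≥ 1, i.e. tan ϕ tan δ ≤ −1.
The boundary is |tan ϕ| · |tan δ| = 1, so |ϕ| = 90° − |δ| = 90° − 5.5° = 84.5° in the southern hemisphere.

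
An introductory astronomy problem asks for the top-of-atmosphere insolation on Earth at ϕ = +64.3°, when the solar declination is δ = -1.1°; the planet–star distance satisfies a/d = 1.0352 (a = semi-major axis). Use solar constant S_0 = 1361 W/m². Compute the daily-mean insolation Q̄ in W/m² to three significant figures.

Q̄ ≈ 189 W/m²

cos h₀ = −tan(+64.3°) tan(-1.100°) = 0.0399, h₀ = 1.5309 rad.
Bracket: h₀ sin ϕ sin δ + cos ϕ cos δ sin h₀ = 1.5309×0.90108×-0.01920 + 0.43366×0.99982×0.99920 = -0.026486 + 0.433235 = 0.406749.
Inverse-square distance factor (a/d)² = 1.0352² = 1.071639.
Q̄ = (S_0/π) × 1.071639 × [bracket] = (1361/π) × 1.071639 × 0.406749 = 188.8 W/m².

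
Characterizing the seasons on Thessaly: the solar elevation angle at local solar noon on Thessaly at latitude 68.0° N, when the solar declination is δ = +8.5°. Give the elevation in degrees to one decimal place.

At local noon the hour angle is zero, so the zenith angle equals |φ − δ| = |+68.0° − (+8.500°)| = 59.500°.
Elevation = 90° − 59.500° = 30.5°.

30.5°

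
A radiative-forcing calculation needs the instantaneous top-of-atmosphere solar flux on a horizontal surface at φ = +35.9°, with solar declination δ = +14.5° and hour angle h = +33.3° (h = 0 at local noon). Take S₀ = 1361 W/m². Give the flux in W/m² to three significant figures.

cos θ_z = sin φ sin δ + cos φ cos δ cos h = 0.146816 + 0.655473 = 0.802289.
Flux = S₀ · cos θ_z = 1361 × 0.802289 = 1092 W/m².

1.09e+03 W/m²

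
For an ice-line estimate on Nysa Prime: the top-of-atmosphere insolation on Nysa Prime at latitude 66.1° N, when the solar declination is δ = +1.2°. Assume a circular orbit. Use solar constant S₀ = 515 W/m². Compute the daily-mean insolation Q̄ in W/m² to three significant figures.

cos H₀ = −tan(+66.1°) tan(+1.200°) = -0.0473, H₀ = 1.6181 rad.
Bracket: H₀ sin φ sin δ + cos φ cos δ sin H₀ = 1.6181×0.91425×0.02094 + 0.40514×0.99978×0.99888 = 0.030978 + 0.404597 = 0.435575.
Q̄ = (S₀/π) × [bracket] = (515/π) × 0.435575 = 71.40 W/m².

Q̄ ≈ 71.4 W/m²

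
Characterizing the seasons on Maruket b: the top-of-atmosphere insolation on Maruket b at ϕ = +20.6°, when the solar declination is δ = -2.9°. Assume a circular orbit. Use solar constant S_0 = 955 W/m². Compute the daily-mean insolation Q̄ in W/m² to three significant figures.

Q̄ ≈ 276 W/m²

cos h₀ = −tan(+20.6°) tan(-2.900°) = 0.0190, h₀ = 1.5518 rad.
Bracket: h₀ sin ϕ sin δ + cos ϕ cos δ sin h₀ = 1.5518×0.35184×-0.05059 + 0.93606×0.99872×0.99982 = -0.027621 + 0.934694 = 0.907073.
Q̄ = (S_0/π) × [bracket] = (955/π) × 0.907073 = 275.7 W/m².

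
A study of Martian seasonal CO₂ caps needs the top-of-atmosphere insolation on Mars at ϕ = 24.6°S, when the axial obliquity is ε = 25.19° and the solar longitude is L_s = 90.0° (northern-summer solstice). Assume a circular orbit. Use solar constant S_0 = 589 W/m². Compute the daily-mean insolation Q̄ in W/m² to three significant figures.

Solar declination: sin δ = sin ε · sin L_s = sin 25.19° × sin 90.0° = 0.42562, so δ = +25.190°.
cos h₀ = −tan(-24.6°) tan(+25.190°) = 0.2153, h₀ = 1.3538 rad.
Bracket: h₀ sin ϕ sin δ + cos ϕ cos δ sin h₀ = 1.3538×-0.41628×0.42562 + 0.90924×0.90490×0.97654 = -0.239862 + 0.803469 = 0.563607.
Q̄ = (S_0/π) × [bracket] = (589/π) × 0.563607 = 105.7 W/m².

Q̄ ≈ 106 W/m²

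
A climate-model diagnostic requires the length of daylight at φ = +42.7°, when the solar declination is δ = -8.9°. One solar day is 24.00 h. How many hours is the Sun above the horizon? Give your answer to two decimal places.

10.89 h

cos H₀ = −tan φ · tan δ = −tan(+42.7°) × tan(-8.900°) = 0.1445, so H₀ = 1.4258 rad = 81.69°.
Daylight = 2H₀/(2π) × 24.00 h = (1.4258/π) × 24.00 = 10.89 h.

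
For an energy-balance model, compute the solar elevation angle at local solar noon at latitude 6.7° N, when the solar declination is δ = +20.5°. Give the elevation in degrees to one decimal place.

76.2°

At local noon the hour angle is zero, so the zenith angle equals |ϕ − δ| = |+6.7° − (+20.500°)| = 13.800°.
Elevation = 90° − 13.800° = 76.2°.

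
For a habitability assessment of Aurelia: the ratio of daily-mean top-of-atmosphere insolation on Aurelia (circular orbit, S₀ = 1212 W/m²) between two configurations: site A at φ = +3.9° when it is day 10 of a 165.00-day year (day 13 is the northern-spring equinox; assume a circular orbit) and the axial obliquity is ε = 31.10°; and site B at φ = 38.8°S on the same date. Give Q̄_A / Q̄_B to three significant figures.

Q̄_A / Q̄_B ≈ 1.18

— Configuration A (φ=+3.9°):
Solar longitude: λ_s = 360° × (10 − 13)/165.00 = -6.545°, i.e. -6.545° + 360° = 353.455°.
sin δ = sin 31.10° × sin 353.455° = -0.05888, so δ = -3.376°.
cos H₀ = −tan(+3.9°) tan(-3.376°) = 0.0040, H₀ = 1.5668 rad.
Bracket: H₀ sin φ sin δ + cos φ cos δ sin H₀ = 1.5668×0.06802×-0.05888 + 0.99768×0.99827×0.99999 = -0.006275 + 0.995944 = 0.989669.
Q̄ = (S₀/π) × [bracket] = (1212/π) × 0.989669 = 381.81 W/m².
— Configuration B (φ=-38.8°):
cos H₀ = −tan(-38.8°) tan(-3.376°) = -0.0474, H₀ = 1.6182 rad.
Bracket: H₀ sin φ sin δ + cos φ cos δ sin H₀ = 1.6182×-0.62660×-0.05888 + 0.77934×0.99827×0.99887 = 0.059702 + 0.777113 = 0.836815.
Q̄ = (S₀/π) × [bracket] = (1212/π) × 0.836815 = 322.84 W/m².
Ratio Q̄_A / Q̄_B = 381.81 / 322.84 = 1.183.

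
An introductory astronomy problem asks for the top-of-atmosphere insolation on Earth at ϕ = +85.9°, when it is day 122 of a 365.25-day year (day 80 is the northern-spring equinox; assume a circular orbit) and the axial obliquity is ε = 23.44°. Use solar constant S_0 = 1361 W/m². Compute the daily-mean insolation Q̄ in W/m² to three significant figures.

Solar longitude: L_s = 360° × (122 − 80)/365.25 = 41.396°.
sin δ = sin 23.44° × sin 41.396° = 0.26304, so δ = +15.251°.
cos h₀ = −tan(+85.9°) tan(+15.251°) = -3.8036 ≤ −1 ⇒ polar day, h₀ = π.
Bracket: h₀ sin ϕ sin δ + cos ϕ cos δ sin h₀ = 3.1416×0.99744×0.26304 + 0.07150×0.96478×0.00000 = 0.824251 + 0.000000 = 0.824251.
Q̄ = (S_0/π) × [bracket] = (1361/π) × 0.824251 = 357.1 W/m².

Q̄ ≈ 357 W/m²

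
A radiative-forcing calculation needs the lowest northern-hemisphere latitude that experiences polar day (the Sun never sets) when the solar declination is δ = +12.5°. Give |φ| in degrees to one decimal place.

|φ| = 77.5°

Polar day requires cos H₀ = −tan φ tan δ ≤ −1, i.e. tan φ tan δ ≥ 1.
The boundary is |tan φ| · |tan δ| = 1, so |φ| = 90° − |δ| = 90° − 12.5° = 77.5° in the northern hemisphere.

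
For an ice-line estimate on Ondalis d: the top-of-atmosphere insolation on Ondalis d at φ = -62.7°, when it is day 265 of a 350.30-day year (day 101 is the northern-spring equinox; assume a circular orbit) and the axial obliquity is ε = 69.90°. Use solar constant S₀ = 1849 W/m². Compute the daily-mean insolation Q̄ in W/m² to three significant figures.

Q̄ ≈ 130 W/m²

Solar longitude: λ_s = 360° × (265 − 101)/350.30 = 168.541°.
sin δ = sin 69.90° × sin 168.541° = 0.18656, so δ = +10.752°.
cos H₀ = −tan(-62.7°) tan(+10.752°) = 0.3679, H₀ = 1.1940 rad.
Bracket: H₀ sin φ sin δ + cos φ cos δ sin H₀ = 1.1940×-0.88862×0.18656 + 0.45865×0.98244×0.92986 = -0.197942 + 0.418991 = 0.221049.
Q̄ = (S₀/π) × [bracket] = (1849/π) × 0.221049 = 130.1 W/m².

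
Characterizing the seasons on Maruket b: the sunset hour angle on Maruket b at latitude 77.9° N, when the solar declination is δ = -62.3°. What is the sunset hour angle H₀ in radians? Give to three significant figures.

H₀ = 0.00 rad

cos H₀ = −tan φ · tan δ = 8.8847 ≥ 1, so the host star never rises (polar night) and H₀ = 0.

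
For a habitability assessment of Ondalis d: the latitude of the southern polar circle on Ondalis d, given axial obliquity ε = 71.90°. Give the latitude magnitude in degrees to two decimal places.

18.10°

The polar circle is the lowest latitude that experiences at least one full rotation of continuous darkness at the northern-summer solstice; it lies at |φ| = 90° − ε = 90° − 71.90° = 18.10°.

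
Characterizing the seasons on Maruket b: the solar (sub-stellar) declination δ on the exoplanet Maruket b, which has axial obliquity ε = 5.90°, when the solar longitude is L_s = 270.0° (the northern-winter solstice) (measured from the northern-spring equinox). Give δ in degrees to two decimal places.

sin δ = sin ε · sin L_s = sin 5.90° × sin 270.0° = -0.102793.
δ = arcsin(-0.102793) = -5.90°.

δ = -5.90°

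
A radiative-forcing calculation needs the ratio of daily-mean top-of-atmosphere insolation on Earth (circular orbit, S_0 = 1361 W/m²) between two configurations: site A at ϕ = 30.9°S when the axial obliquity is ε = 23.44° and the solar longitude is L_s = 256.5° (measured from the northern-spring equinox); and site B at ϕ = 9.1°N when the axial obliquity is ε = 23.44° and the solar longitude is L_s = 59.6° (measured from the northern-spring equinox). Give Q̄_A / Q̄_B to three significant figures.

Q̄_A / Q̄_B ≈ 1.11

— Configuration A (ϕ=-30.9°):
Solar declination: sin δ = sin ε · sin L_s = sin 23.44° × sin 256.5° = -0.38680, so δ = -22.755°.
cos h₀ = −tan(-30.9°) tan(-22.755°) = -0.2510, h₀ = 1.8245 rad.
Bracket: h₀ sin ϕ sin δ + cos ϕ cos δ sin h₀ = 1.8245×-0.51354×-0.38680 + 0.85806×0.92216×0.96798 = 0.362414 + 0.765932 = 1.128346.
Q̄ = (S_0/π) × [bracket] = (1361/π) × 1.128346 = 488.82 W/m².
— Configuration B (ϕ=+9.1°):
Solar declination: sin δ = sin ε · sin L_s = sin 23.44° × sin 59.6° = 0.34310, so δ = +20.066°.
cos h₀ = −tan(+9.1°) tan(+20.066°) = -0.0585, h₀ = 1.6293 rad.
Bracket: h₀ sin ϕ sin δ + cos ϕ cos δ sin h₀ = 1.6293×0.15816×0.34310 + 0.98741×0.93930×0.99829 = 0.088413 + 0.925888 = 1.014301.
Q̄ = (S_0/π) × [bracket] = (1361/π) × 1.014301 = 439.42 W/m².
Ratio Q̄_A / Q̄_B = 488.82 / 439.42 = 1.112.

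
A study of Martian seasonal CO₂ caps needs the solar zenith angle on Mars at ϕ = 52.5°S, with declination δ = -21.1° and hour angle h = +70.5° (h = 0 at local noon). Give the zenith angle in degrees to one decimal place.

θ_z = 61.6°

cos θ_z = sin ϕ sin δ + cos ϕ cos δ cos h = 0.285605 + 0.189584 = 0.475189.
θ_z = arccos(0.475189) = 61.6°.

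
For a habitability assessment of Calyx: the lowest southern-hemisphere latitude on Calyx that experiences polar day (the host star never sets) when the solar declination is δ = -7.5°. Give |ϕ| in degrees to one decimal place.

Polar day requires cos h₀ = −tan ϕ tan δ ≤ −1, i.e. tan ϕ tan δ ≥ 1.
The boundary is |tan ϕ| · |tan δ| = 1, so |ϕ| = 90° − |δ| = 90° − 7.5° = 82.5° in the southern hemisphere.

|ϕ| = 82.5°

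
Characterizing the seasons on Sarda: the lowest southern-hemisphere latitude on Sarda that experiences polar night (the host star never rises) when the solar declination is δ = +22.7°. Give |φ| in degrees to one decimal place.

|φ| = 67.3°

Polar night requires cos H₀ = −tan φ tan δ ≥ 1, i.e. tan φ tan δ ≤ −1.
The boundary is |tan φ| · |tan δ| = 1, so |φ| = 90° − |δ| = 90° − 22.7° = 67.3° in the southern hemisphere.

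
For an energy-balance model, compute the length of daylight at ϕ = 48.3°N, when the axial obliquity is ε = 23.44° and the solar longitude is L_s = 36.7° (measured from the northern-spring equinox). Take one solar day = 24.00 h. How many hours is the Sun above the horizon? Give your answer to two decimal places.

Solar declination: sin δ = sin ε · sin L_s = sin 23.44° × sin 36.7° = 0.23773, so δ = +13.753°.
cos h₀ = −tan ϕ · tan δ = −tan(+48.3°) × tan(+13.753°) = -0.2747, so h₀ = 1.8491 rad = 105.94°.
Daylight = 2h₀/(2π) × 24.00 h = (1.8491/π) × 24.00 = 14.13 h.

14.13 h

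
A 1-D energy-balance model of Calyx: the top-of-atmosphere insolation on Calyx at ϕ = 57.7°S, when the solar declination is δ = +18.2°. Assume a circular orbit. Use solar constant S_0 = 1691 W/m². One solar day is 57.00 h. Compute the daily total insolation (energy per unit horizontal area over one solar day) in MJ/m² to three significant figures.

cos h₀ = −tan(-57.7°) tan(+18.200°) = 0.5201, h₀ = 1.0238 rad.
Bracket: h₀ sin ϕ sin δ + cos ϕ cos δ sin h₀ = 1.0238×-0.84526×0.31233 + 0.53435×0.94997×0.85412 = -0.270283 + 0.433565 = 0.163282.
Q̄ = (S_0/π) × [bracket] = (1691/π) × 0.163282 = 87.888 W/m².
Daily total = Q̄ × 57.00 h × 3600 s/h = 87.888 × 57.00 × 3600 / 10⁶ = 18.03 MJ/m².

18.0 MJ/m²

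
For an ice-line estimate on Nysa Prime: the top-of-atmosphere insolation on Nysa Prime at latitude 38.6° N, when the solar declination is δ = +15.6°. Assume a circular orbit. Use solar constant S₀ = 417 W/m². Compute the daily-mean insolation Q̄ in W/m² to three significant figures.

cos H₀ = −tan(+38.6°) tan(+15.600°) = -0.2229, H₀ = 1.7956 rad.
Bracket: H₀ sin φ sin δ + cos φ cos δ sin H₀ = 1.7956×0.62388×0.26892 + 0.78152×0.96316×0.97484 = 0.301255 + 0.733790 = 1.035045.
Q̄ = (S₀/π) × [bracket] = (417/π) × 1.035045 = 137.4 W/m².

Q̄ ≈ 137 W/m²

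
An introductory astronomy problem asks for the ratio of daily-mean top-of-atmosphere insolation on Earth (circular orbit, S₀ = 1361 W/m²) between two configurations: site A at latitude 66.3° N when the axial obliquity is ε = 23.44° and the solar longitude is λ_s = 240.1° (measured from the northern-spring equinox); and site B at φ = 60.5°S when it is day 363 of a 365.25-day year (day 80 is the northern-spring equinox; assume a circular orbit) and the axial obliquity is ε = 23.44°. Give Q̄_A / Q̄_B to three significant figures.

Q̄_A / Q̄_B ≈ 0.0210

— Configuration A (φ=+66.3°):
Solar declination: sin δ = sin ε · sin λ_s = sin 23.44° × sin 240.1° = -0.34484, so δ = -20.172°.
cos H₀ = −tan(+66.3°) tan(-20.172°) = 0.8369, H₀ = 0.5792 rad.
Bracket: H₀ sin φ sin δ + cos φ cos δ sin H₀ = 0.5792×0.91566×-0.34484 + 0.40195×0.93866×0.54735 = -0.182886 + 0.206512 = 0.023626.
Q̄ = (S₀/π) × [bracket] = (1361/π) × 0.023626 = 10.235 W/m².
— Configuration B (φ=-60.5°):
Solar longitude: λ_s = 360° × (363 − 80)/365.25 = 278.932°.
sin δ = sin 23.44° × sin 278.932° = -0.39296, so δ = -23.139°.
cos H₀ = −tan(-60.5°) tan(-23.139°) = -0.7553, H₀ = 2.4269 rad.
Bracket: H₀ sin φ sin δ + cos φ cos δ sin H₀ = 2.4269×-0.87036×-0.39296 + 0.49242×0.91955×0.65535 = 0.830040 + 0.296746 = 1.126786.
Q̄ = (S₀/π) × [bracket] = (1361/π) × 1.126786 = 488.15 W/m².
Ratio Q̄_A / Q̄_B = 10.235 / 488.15 = 0.02097.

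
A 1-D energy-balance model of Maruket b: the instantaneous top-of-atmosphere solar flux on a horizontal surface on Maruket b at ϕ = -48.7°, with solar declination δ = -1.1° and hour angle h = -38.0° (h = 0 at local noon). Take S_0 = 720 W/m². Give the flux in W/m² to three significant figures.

cos θ_z = sin ϕ sin δ + cos ϕ cos δ cos h = 0.014422 + 0.519993 = 0.534415.
Flux = S_0 · cos θ_z = 720 × 0.534415 = 384.8 W/m².

385 W/m²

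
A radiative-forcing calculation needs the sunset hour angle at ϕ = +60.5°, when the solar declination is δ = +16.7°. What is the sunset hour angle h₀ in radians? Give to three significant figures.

cos h₀ = −tan ϕ · tan δ = −tan(+60.5°) × tan(+16.700°) = -0.5303, so h₀ = 2.1297 rad = 122.02°.

h₀ = 2.13 rad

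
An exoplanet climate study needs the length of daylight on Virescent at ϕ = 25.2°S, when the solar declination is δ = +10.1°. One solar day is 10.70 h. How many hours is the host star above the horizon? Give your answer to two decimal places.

5.06 h

cos h₀ = −tan ϕ · tan δ = −tan(-25.2°) × tan(+10.100°) = 0.0838, so h₀ = 1.4869 rad = 85.19°.
Daylight = 2h₀/(2π) × 10.70 h = (1.4869/π) × 10.70 = 5.06 h.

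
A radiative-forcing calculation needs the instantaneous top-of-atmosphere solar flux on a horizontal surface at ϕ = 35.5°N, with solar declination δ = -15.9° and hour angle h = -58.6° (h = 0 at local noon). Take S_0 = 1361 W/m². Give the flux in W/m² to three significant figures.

cos θ_z = sin ϕ sin δ + cos ϕ cos δ cos h = -0.159089 + 0.407934 = 0.248845.
Flux = S_0 · cos θ_z = 1361 × 0.248845 = 338.7 W/m².

339 W/m²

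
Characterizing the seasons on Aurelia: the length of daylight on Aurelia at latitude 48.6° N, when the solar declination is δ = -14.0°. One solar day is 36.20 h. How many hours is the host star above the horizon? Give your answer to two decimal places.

14.80 h

cos H₀ = −tan φ · tan δ = −tan(+48.6°) × tan(-14.000°) = 0.2828, so H₀ = 1.2841 rad = 73.57°.
Daylight = 2H₀/(2π) × 36.20 h = (1.2841/π) × 36.20 = 14.80 h.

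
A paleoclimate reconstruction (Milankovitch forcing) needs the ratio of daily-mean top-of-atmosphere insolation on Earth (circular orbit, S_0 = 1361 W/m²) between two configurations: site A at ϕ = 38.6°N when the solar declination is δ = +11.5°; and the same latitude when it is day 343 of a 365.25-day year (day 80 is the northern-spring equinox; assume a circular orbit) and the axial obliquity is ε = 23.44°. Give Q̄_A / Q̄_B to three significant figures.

Q̄_A / Q̄_B ≈ 2.57

— Configuration A (ϕ=+38.6°):
cos h₀ = −tan(+38.6°) tan(+11.500°) = -0.1624, h₀ = 1.7339 rad.
Bracket: h₀ sin ϕ sin δ + cos ϕ cos δ sin h₀ = 1.7339×0.62388×0.19937 + 0.78152×0.97992×0.98672 = 0.215668 + 0.755657 = 0.971325.
Q̄ = (S_0/π) × [bracket] = (1361/π) × 0.971325 = 420.80 W/m².
— Configuration B (ϕ=+38.6°):
Solar longitude: L_s = 360° × (343 − 80)/365.25 = 259.220°.
sin δ = sin 23.44° × sin 259.220° = -0.39077, so δ = -23.002°.
cos h₀ = −tan(+38.6°) tan(-23.002°) = 0.3389, h₀ = 1.2251 rad.
Bracket: h₀ sin ϕ sin δ + cos ϕ cos δ sin h₀ = 1.2251×0.62388×-0.39077 + 0.78152×0.92049×0.94083 = -0.298672 + 0.676816 = 0.378144.
Q̄ = (S_0/π) × [bracket] = (1361/π) × 0.378144 = 163.82 W/m².
Ratio Q̄_A / Q̄_B = 420.80 / 163.82 = 2.569.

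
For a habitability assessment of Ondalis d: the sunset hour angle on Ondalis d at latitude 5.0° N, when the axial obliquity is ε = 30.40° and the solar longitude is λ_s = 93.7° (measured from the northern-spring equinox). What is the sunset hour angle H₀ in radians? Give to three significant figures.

Solar declination: sin δ = sin ε · sin λ_s = sin 30.40° × sin 93.7° = 0.50498, so δ = +30.330°.
cos H₀ = −tan φ · tan δ = −tan(+5.0°) × tan(+30.330°) = -0.0512, so H₀ = 1.6220 rad = 92.93°.

H₀ = 1.62 rad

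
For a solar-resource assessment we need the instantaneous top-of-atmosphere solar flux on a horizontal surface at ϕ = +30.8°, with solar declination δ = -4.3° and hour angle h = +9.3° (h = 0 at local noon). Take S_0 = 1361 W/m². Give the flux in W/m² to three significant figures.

cos θ_z = sin ϕ sin δ + cos ϕ cos δ cos h = -0.038392 + 0.845283 = 0.806891.
Flux = S_0 · cos θ_z = 1361 × 0.806891 = 1098 W/m².

1.10e+03 W/m²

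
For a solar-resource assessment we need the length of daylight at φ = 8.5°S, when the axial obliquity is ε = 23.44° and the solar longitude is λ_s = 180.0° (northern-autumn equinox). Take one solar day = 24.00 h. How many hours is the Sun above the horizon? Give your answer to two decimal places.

12.00 h

Solar declination: sin δ = sin ε · sin λ_s = sin 23.44° × sin 180.0° = 0.00000, so δ = +0.000°.
cos H₀ = −tan φ · tan δ = −tan(-8.5°) × tan(+0.000°) = 0.0000, so H₀ = 1.5708 rad = 90.00°.
Daylight = 2H₀/(2π) × 24.00 h = (1.5708/π) × 24.00 = 12.00 h.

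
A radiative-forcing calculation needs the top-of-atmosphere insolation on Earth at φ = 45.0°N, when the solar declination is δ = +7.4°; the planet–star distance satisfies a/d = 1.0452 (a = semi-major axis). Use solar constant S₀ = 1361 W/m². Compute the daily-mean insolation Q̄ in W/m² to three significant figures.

cos H₀ = −tan(+45.0°) tan(+7.400°) = -0.1299, H₀ = 1.7010 rad.
Bracket: H₀ sin φ sin δ + cos φ cos δ sin H₀ = 1.7010×0.70711×0.12880 + 0.70711×0.99167×0.99153 = 0.154920 + 0.695280 = 0.850200.
Inverse-square distance factor (a/d)² = 1.0452² = 1.092443.
Q̄ = (S₀/π) × 1.092443 × [bracket] = (1361/π) × 1.092443 × 0.850200 = 402.4 W/m².

Q̄ ≈ 402 W/m²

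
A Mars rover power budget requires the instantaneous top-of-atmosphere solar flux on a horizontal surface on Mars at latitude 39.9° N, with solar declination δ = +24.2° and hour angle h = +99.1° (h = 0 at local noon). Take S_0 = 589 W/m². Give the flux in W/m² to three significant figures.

89.7 W/m²

cos θ_z = sin ϕ sin δ + cos ϕ cos δ cos h = 0.262945 + -0.110671 = 0.152274.
Flux = S_0 · cos θ_z = 589 × 0.152274 = 89.69 W/m².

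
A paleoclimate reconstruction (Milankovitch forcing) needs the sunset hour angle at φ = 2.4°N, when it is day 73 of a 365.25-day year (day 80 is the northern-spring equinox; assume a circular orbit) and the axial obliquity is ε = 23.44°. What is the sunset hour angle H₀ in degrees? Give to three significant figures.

H₀ = 89.9°

Solar longitude: λ_s = 360° × (73 − 80)/365.25 = -6.899°, i.e. -6.899° + 360° = 353.101°.
sin δ = sin 23.44° × sin 353.101° = -0.04778, so δ = -2.739°.
cos H₀ = −tan φ · tan δ = −tan(+2.4°) × tan(-2.739°) = 0.0020, so H₀ = 1.5688 rad = 89.89°.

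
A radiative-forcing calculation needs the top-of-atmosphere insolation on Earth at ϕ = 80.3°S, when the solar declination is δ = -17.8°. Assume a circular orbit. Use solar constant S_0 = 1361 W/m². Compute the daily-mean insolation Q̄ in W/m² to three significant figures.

Q̄ ≈ 410 W/m²

cos h₀ = −tan(-80.3°) tan(-17.800°) = -1.8783 ≤ −1 ⇒ polar day, h₀ = π.
Bracket: h₀ sin ϕ sin δ + cos ϕ cos δ sin h₀ = 3.1416×-0.98570×-0.30570 + 0.16849×0.95213×0.00000 = 0.946654 + 0.000000 = 0.946654.
Q̄ = (S_0/π) × [bracket] = (1361/π) × 0.946654 = 410.1 W/m².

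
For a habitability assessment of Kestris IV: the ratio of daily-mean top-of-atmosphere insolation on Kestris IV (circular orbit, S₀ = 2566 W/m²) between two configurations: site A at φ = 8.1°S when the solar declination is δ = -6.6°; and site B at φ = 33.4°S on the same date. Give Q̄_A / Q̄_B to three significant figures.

— Configuration A (φ=-8.1°):
cos H₀ = −tan(-8.1°) tan(-6.600°) = -0.0165, H₀ = 1.5873 rad.
Bracket: H₀ sin φ sin δ + cos φ cos δ sin H₀ = 1.5873×-0.14090×-0.11494 + 0.99002×0.99337×0.99986 = 0.025706 + 0.983318 = 1.009024.
Q̄ = (S₀/π) × [bracket] = (2566/π) × 1.009024 = 824.15 W/m².
— Configuration B (φ=-33.4°):
cos H₀ = −tan(-33.4°) tan(-6.600°) = -0.0763, H₀ = 1.6472 rad.
Bracket: H₀ sin φ sin δ + cos φ cos δ sin H₀ = 1.6472×-0.55048×-0.11494 + 0.83485×0.99337×0.99709 = 0.104222 + 0.826902 = 0.931124.
Q̄ = (S₀/π) × [bracket] = (2566/π) × 0.931124 = 760.53 W/m².
Ratio Q̄_A / Q̄_B = 824.15 / 760.53 = 1.084.

Q̄_A / Q̄_B ≈ 1.08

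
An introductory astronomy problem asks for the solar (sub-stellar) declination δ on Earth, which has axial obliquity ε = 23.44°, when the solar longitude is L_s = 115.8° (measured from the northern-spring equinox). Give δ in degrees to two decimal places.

δ = +20.99°

sin δ = sin ε · sin L_s = sin 23.44° × sin 115.8° = 0.358136.
δ = arcsin(0.358136) = +20.99°.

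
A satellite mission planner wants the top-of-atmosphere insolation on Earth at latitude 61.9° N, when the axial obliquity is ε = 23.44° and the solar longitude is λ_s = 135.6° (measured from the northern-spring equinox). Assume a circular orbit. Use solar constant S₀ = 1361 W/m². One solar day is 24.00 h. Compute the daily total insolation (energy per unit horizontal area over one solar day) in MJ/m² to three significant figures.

33.9 MJ/m²

Solar declination: sin δ = sin ε · sin λ_s = sin 23.44° × sin 135.6° = 0.27832, so δ = +16.160°.
cos H₀ = −tan(+61.9°) tan(+16.160°) = -0.5427, H₀ = 2.1444 rad.
Bracket: H₀ sin φ sin δ + cos φ cos δ sin H₀ = 2.1444×0.88213×0.27832 + 0.47101×0.96049×0.83994 = 0.526481 + 0.379989 = 0.906470.
Q̄ = (S₀/π) × [bracket] = (1361/π) × 0.906470 = 392.70 W/m².
Daily total = Q̄ × 24.00 h × 3600 s/h = 392.70 × 24.00 × 3600 / 10⁶ = 33.93 MJ/m².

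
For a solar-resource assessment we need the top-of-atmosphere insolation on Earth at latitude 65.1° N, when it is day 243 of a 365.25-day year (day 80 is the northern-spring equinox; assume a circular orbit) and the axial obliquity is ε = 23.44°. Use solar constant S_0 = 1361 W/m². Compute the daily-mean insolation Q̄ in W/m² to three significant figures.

Q̄ ≈ 270 W/m²

Solar longitude: L_s = 360° × (243 − 80)/365.25 = 160.657°.
sin δ = sin 23.44° × sin 160.657° = 0.13176, so δ = +7.571°.
cos h₀ = −tan(+65.1°) tan(+7.571°) = -0.2863, h₀ = 1.8612 rad.
Bracket: h₀ sin ϕ sin δ + cos ϕ cos δ sin h₀ = 1.8612×0.90704×0.13176 + 0.42104×0.99128×0.95813 = 0.222435 + 0.399893 = 0.622328.
Q̄ = (S_0/π) × [bracket] = (1361/π) × 0.622328 = 269.6 W/m².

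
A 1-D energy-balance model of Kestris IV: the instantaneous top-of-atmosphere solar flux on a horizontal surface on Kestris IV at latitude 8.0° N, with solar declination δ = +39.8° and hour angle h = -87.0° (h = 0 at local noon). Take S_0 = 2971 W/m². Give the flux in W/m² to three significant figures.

cos θ_z = sin ϕ sin δ + cos ϕ cos δ cos h = 0.089086 + 0.039818 = 0.128904.
Flux = S_0 · cos θ_z = 2971 × 0.128904 = 383.0 W/m².

383 W/m²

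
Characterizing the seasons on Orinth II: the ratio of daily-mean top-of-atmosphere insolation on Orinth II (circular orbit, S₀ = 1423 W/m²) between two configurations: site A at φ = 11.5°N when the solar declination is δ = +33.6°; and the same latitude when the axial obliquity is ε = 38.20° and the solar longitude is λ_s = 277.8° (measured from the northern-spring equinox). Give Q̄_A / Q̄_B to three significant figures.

— Configuration A (φ=+11.5°):
cos H₀ = −tan(+11.5°) tan(+33.600°) = -0.1352, H₀ = 1.7064 rad.
Bracket: H₀ sin φ sin δ + cos φ cos δ sin H₀ = 1.7064×0.19937×0.55339 + 0.97992×0.83292×0.99082 = 0.188266 + 0.808702 = 0.996968.
Q̄ = (S₀/π) × [bracket] = (1423/π) × 0.996968 = 451.58 W/m².
— Configuration B (φ=+11.5°):
Solar declination: sin δ = sin ε · sin λ_s = sin 38.20° × sin 277.8° = -0.61269, so δ = -37.784°.
cos H₀ = −tan(+11.5°) tan(-37.784°) = 0.1577, H₀ = 1.4124 rad.
Bracket: H₀ sin φ sin δ + cos φ cos δ sin H₀ = 1.4124×0.19937×-0.61269 + 0.97992×0.79033×0.98748 = -0.172527 + 0.764764 = 0.592237.
Q̄ = (S₀/π) × [bracket] = (1423/π) × 0.592237 = 268.26 W/m².
Ratio Q̄_A / Q̄_B = 451.58 / 268.26 = 1.683.

Q̄_A / Q̄_B ≈ 1.68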